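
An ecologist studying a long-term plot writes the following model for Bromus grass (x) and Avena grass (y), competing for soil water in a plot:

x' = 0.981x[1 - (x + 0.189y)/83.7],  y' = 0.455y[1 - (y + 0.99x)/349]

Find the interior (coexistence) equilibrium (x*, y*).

x* ≈ 21.8, y* ≈ 327

Setting both brackets to zero gives the nullclines x + 0.189y = 83.7 and 0.99x + y = 349.
Substituting y = 349 - 0.99x into the first: x(1 - 0.189·0.99) = 83.7 - 0.189·349.
So x* = 17.7/0.813 = 21.8, and then y* = 349 - 0.99·21.8 = 327.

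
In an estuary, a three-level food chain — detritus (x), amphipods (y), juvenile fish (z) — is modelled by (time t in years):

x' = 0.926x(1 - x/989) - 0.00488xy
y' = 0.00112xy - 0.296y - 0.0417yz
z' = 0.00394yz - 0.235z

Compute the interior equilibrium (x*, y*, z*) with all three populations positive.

x* ≈ 678, y* ≈ 59.6, z* ≈ 11.1

From dz/dt = 0: 0.00394y* = 0.235, so y* = 59.6.
From dx/dt = 0: 0.926(1 - x*/989) = 0.00488·59.6, giving x* = 989·(1 - 0.314) = 678.
From dy/dt = 0: 0.00112·678 - 0.296 = 0.0417z*, so z* = 0.464/0.0417 = 11.1.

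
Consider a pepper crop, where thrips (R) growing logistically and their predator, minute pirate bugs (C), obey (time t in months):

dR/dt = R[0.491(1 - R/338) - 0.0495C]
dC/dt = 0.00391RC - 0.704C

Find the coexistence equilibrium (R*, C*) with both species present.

R* ≈ 180, C* ≈ 4.64

From dC/dt = 0 with C > 0: 0.00391R* = 0.704, so R* = 180.
Substitute into dR/dt = 0: 0.491(1 - 180/338) = 0.0495C*.
The bracket is 0.467, giving C* = 0.229/0.0495 = 4.64.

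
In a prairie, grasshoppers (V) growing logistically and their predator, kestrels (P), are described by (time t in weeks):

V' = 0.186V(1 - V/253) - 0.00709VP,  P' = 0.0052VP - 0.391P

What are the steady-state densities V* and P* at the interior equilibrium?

From dP/dt = 0 with P > 0: 0.0052V* = 0.391, so V* = 75.2.
Substitute into dV/dt = 0: 0.186(1 - 75.2/253) = 0.00709P*.
The bracket is 0.703, giving P* = 0.131/0.00709 = 18.4.

V* ≈ 75.2, P* ≈ 18.4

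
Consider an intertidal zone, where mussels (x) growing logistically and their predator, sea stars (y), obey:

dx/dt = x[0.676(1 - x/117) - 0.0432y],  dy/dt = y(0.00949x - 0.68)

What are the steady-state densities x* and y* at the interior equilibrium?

x* ≈ 71.7, y* ≈ 6.06

From dy/dt = 0 with y > 0: 0.00949x* = 0.68, so x* = 71.7.
Substitute into dx/dt = 0: 0.676(1 - 71.7/117) = 0.0432y*.
The bracket is 0.388, giving y* = 0.262/0.0432 = 6.06.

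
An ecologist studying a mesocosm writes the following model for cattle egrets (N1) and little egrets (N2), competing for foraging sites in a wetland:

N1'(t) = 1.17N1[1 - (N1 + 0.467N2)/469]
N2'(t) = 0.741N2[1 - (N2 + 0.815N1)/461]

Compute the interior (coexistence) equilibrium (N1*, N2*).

Setting both brackets to zero gives the nullclines N1 + 0.467N2 = 469 and 0.815N1 + N2 = 461.
Substituting N2 = 461 - 0.815N1 into the first: N1(1 - 0.467·0.815) = 469 - 0.467·461.
So N1* = 254/0.619 = 410, and then N2* = 461 - 0.815·410 = 127.

N1* ≈ 410, N2* ≈ 127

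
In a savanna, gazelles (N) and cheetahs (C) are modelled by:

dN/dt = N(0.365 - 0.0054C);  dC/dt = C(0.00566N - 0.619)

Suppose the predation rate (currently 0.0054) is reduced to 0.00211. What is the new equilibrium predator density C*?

C* ≈ 173

At the interior fixed point, setting dN/dt = 0 with N > 0 fixes C* = (prey growth rate)/(NC coefficient) — independent of the other coefficients.
With the change, C* = 0.365/0.00211 = 173; it rises from 67.6.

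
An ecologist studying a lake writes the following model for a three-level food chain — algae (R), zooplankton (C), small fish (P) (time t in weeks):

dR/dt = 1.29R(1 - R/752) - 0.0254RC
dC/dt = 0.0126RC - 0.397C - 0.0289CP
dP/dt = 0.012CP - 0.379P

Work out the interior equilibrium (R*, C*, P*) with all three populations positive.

From dP/dt = 0: 0.012C* = 0.379, so C* = 31.6.
From dR/dt = 0: 1.29(1 - R*/752) = 0.0254·31.6, giving R* = 752·(1 - 0.622) = 284.
From dC/dt = 0: 0.0126·284 - 0.397 = 0.0289P*, so P* = 3.19/0.0289 = 110.

R* ≈ 284, C* ≈ 31.6, P* ≈ 110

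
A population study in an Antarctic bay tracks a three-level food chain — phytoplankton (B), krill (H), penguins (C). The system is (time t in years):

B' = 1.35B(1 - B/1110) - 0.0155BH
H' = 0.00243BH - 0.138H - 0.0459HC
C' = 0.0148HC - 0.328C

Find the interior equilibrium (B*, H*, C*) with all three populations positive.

B* ≈ 828, H* ≈ 22.2, C* ≈ 40.8

From dC/dt = 0: 0.0148H* = 0.328, so H* = 22.2.
From dB/dt = 0: 1.35(1 - B*/1110) = 0.0155·22.2, giving B* = 1110·(1 - 0.254) = 828.
From dH/dt = 0: 0.00243·828 - 0.138 = 0.0459C*, so C* = 1.87/0.0459 = 40.8.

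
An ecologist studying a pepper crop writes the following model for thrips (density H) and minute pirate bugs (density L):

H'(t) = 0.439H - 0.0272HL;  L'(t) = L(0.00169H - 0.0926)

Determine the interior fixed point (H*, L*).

Set dL/dt = 0 with L > 0: 0.00169H - 0.0926 = 0, so H* = 0.0926/0.00169 = 54.8.
Set dH/dt = 0 with H > 0: 0.439 - 0.0272L = 0, so L* = 0.439/0.0272 = 16.1.

H* ≈ 54.8, L* ≈ 16.1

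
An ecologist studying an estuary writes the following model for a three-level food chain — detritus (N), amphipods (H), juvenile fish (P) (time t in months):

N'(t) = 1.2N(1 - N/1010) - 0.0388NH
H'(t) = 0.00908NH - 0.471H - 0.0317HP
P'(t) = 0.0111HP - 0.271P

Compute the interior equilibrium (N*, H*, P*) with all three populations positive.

From dP/dt = 0: 0.0111H* = 0.271, so H* = 24.4.
From dN/dt = 0: 1.2(1 - N*/1010) = 0.0388·24.4, giving N* = 1010·(1 - 0.789) = 213.
From dH/dt = 0: 0.00908·213 - 0.471 = 0.0317P*, so P* = 1.46/0.0317 = 46.1.

N* ≈ 213, H* ≈ 24.4, P* ≈ 46.1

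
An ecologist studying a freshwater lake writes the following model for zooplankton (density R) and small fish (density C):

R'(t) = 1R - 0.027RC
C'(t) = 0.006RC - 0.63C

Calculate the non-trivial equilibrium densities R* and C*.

R* ≈ 105, C* ≈ 37

Set dC/dt = 0 with C > 0: 0.006R - 0.63 = 0, so R* = 0.63/0.006 = 105.
Set dR/dt = 0 with R > 0: 1 - 0.027C = 0, so C* = 1/0.027 = 37.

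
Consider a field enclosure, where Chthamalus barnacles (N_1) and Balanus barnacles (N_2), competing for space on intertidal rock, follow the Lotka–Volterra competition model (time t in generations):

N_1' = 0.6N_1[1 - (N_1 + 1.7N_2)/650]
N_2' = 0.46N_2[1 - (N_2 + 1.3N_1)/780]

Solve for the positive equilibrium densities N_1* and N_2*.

N_1* ≈ 559, N_2* ≈ 53.7

Setting both brackets to zero gives the nullclines N_1 + 1.7N_2 = 650 and 1.3N_1 + N_2 = 780.
Substituting N_2 = 780 - 1.3N_1 into the first: N_1(1 - 1.7·1.3) = 650 - 1.7·780.
So N_1* = -676/-1.21 = 559, and then N_2* = 780 - 1.3·559 = 53.7.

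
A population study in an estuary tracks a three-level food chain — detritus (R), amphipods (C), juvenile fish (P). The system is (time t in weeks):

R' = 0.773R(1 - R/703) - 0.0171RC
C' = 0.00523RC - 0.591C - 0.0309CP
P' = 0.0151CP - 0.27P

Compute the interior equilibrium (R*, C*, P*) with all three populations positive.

From dP/dt = 0: 0.0151C* = 0.27, so C* = 17.9.
From dR/dt = 0: 0.773(1 - R*/703) = 0.0171·17.9, giving R* = 703·(1 - 0.396) = 425.
From dC/dt = 0: 0.00523·425 - 0.591 = 0.0309P*, so P* = 1.63/0.0309 = 52.8.

R* ≈ 425, C* ≈ 17.9, P* ≈ 52.8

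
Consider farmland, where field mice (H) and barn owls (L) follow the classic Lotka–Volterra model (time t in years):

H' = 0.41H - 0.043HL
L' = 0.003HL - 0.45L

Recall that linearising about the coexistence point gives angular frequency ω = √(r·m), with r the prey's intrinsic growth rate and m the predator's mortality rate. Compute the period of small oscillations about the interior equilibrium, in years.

Here r = 0.41 and m = 0.45, so r·m = 0.184.
ω = √0.184 = 0.43 per year, hence T = 2π/ω ≈ 14.6 years.

T ≈ 14.6 years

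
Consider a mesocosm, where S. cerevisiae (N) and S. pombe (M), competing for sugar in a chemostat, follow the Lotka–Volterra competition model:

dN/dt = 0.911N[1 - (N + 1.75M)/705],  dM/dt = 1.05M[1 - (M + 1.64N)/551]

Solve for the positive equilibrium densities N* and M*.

N* ≈ 139, M* ≈ 324

Setting both brackets to zero gives the nullclines N + 1.75M = 705 and 1.64N + M = 551.
Substituting M = 551 - 1.64N into the first: N(1 - 1.75·1.64) = 705 - 1.75·551.
So N* = -259/-1.87 = 139, and then M* = 551 - 1.64·139 = 324.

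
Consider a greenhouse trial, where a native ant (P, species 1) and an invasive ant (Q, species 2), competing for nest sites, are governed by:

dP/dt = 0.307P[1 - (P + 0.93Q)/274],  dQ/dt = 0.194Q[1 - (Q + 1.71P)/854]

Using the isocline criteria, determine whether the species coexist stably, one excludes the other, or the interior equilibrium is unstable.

Compare the nullcline intercepts: K1/α12 = 274/0.93 = 295 < K2 = 854; K2/α21 = 854/1.71 = 499 > K1 = 274.
Since the inequalities point opposite ways, species 2 can invade but species 1 cannot.

species 2 excludes species 1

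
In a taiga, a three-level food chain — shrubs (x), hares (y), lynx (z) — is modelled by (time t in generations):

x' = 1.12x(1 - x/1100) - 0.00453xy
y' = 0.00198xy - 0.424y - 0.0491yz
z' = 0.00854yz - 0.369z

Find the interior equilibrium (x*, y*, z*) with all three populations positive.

x* ≈ 908, y* ≈ 43.2, z* ≈ 28

From dz/dt = 0: 0.00854y* = 0.369, so y* = 43.2.
From dx/dt = 0: 1.12(1 - x*/1100) = 0.00453·43.2, giving x* = 1100·(1 - 0.175) = 908.
From dy/dt = 0: 0.00198·908 - 0.424 = 0.0491z*, so z* = 1.37/0.0491 = 28.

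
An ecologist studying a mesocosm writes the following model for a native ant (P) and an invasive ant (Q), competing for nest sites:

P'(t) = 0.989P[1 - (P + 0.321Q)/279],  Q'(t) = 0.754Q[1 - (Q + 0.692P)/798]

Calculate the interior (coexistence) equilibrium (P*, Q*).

Setting both brackets to zero gives the nullclines P + 0.321Q = 279 and 0.692P + Q = 798.
Substituting Q = 798 - 0.692P into the first: P(1 - 0.321·0.692) = 279 - 0.321·798.
So P* = 22.8/0.778 = 29.4, and then Q* = 798 - 0.692·29.4 = 778.

P* ≈ 29.4, Q* ≈ 778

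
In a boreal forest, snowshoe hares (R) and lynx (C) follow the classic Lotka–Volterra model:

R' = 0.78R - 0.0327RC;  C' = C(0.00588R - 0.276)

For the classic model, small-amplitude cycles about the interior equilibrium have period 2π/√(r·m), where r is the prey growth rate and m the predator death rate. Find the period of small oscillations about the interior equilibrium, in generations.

T ≈ 13.5 generations

Here r = 0.78 and m = 0.276, so r·m = 0.215.
ω = √0.215 = 0.464 per generation, hence T = 2π/ω ≈ 13.5 generations.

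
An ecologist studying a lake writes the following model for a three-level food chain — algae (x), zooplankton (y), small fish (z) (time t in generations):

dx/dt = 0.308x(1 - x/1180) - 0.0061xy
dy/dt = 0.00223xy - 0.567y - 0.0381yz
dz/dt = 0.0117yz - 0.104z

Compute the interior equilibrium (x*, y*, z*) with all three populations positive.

x* ≈ 972, y* ≈ 8.89, z* ≈ 42

From dz/dt = 0: 0.0117y* = 0.104, so y* = 8.89.
From dx/dt = 0: 0.308(1 - x*/1180) = 0.0061·8.89, giving x* = 1180·(1 - 0.176) = 972.
From dy/dt = 0: 0.00223·972 - 0.567 = 0.0381z*, so z* = 1.6/0.0381 = 42.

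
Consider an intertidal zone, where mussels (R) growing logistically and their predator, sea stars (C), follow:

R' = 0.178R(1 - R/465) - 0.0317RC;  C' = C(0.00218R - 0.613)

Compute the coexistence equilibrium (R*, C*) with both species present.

R* ≈ 281, C* ≈ 2.22

From dC/dt = 0 with C > 0: 0.00218R* = 0.613, so R* = 281.
Substitute into dR/dt = 0: 0.178(1 - 281/465) = 0.0317C*.
The bracket is 0.395, giving C* = 0.0704/0.0317 = 2.22.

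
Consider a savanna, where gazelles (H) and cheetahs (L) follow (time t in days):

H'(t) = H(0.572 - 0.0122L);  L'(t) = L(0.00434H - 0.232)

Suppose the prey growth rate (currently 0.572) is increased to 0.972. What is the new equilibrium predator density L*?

L* ≈ 79.7

At the interior fixed point, setting dH/dt = 0 with H > 0 fixes L* = (prey growth rate)/(HL coefficient) — independent of the other coefficients.
With the change, L* = 0.972/0.0122 = 79.7; it rises from 46.9.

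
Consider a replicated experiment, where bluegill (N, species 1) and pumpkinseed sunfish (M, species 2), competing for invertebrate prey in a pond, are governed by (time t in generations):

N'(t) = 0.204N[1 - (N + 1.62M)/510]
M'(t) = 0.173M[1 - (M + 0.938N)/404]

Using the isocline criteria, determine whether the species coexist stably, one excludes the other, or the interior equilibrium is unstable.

unstable coexistence (outcome depends on initial conditions)

Compare the nullcline intercepts: K1/α12 = 510/1.62 = 315 < K2 = 404; K2/α21 = 404/0.938 = 431 < K1 = 510.
Since both are reversed, neither can invade when rare; the interior point is a saddle.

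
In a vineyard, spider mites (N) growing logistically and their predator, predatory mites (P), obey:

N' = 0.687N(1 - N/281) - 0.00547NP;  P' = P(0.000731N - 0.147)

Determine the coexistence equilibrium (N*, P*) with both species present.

N* ≈ 201, P* ≈ 35.7

From dP/dt = 0 with P > 0: 0.000731N* = 0.147, so N* = 201.
Substitute into dN/dt = 0: 0.687(1 - 201/281) = 0.00547P*.
The bracket is 0.284, giving P* = 0.195/0.00547 = 35.7.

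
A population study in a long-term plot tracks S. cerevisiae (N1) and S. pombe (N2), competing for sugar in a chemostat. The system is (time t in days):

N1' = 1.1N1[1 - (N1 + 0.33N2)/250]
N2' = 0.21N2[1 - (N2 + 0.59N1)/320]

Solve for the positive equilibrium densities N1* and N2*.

N1* ≈ 179, N2* ≈ 214

Setting both brackets to zero gives the nullclines N1 + 0.33N2 = 250 and 0.59N1 + N2 = 320.
Substituting N2 = 320 - 0.59N1 into the first: N1(1 - 0.33·0.59) = 250 - 0.33·320.
So N1* = 144/0.805 = 179, and then N2* = 320 - 0.59·179 = 214.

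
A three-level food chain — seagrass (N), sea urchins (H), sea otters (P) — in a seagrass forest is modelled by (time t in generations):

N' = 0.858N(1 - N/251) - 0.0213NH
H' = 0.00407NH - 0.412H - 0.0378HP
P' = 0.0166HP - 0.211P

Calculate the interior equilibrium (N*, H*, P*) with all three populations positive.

From dP/dt = 0: 0.0166H* = 0.211, so H* = 12.7.
From dN/dt = 0: 0.858(1 - N*/251) = 0.0213·12.7, giving N* = 251·(1 - 0.316) = 172.
From dH/dt = 0: 0.00407·172 - 0.412 = 0.0378P*, so P* = 0.287/0.0378 = 7.6.

N* ≈ 172, H* ≈ 12.7, P* ≈ 7.6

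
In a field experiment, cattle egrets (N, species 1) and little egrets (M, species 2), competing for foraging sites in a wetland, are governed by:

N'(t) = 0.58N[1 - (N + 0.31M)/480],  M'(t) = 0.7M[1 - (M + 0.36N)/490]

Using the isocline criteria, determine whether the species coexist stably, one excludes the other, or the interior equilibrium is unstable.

stable coexistence

Compare the nullcline intercepts: K1/α12 = 480/0.31 = 1550 > K2 = 490; K2/α21 = 490/0.36 = 1360 > K1 = 480.
Since both inequalities hold, each species can invade when rare, so the interior equilibrium is stable.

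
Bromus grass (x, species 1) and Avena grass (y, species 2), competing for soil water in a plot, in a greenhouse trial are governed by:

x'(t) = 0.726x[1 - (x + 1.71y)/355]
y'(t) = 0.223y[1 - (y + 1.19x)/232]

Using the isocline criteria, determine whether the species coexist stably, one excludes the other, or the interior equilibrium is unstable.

Compare the nullcline intercepts: K1/α12 = 355/1.71 = 208 < K2 = 232; K2/α21 = 232/1.19 = 195 < K1 = 355.
Since both are reversed, neither can invade when rare; the interior point is a saddle.

unstable coexistence (outcome depends on initial conditions)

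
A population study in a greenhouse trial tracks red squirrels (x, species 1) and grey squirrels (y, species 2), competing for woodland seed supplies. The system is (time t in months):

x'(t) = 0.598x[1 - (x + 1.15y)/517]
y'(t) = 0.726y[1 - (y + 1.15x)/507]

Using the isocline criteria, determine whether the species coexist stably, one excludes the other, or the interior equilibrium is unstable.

Compare the nullcline intercepts: K1/α12 = 517/1.15 = 450 < K2 = 507; K2/α21 = 507/1.15 = 441 < K1 = 517.
Since both are reversed, neither can invade when rare; the interior point is a saddle.

unstable coexistence (outcome depends on initial conditions)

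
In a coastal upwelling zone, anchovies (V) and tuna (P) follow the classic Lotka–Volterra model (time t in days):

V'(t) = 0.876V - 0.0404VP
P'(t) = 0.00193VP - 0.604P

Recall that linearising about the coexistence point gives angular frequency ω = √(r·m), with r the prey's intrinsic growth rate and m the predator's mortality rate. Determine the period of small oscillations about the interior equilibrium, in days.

Here r = 0.876 and m = 0.604, so r·m = 0.529.
ω = √0.529 = 0.727 per day, hence T = 2π/ω ≈ 8.64 days.

T ≈ 8.64 days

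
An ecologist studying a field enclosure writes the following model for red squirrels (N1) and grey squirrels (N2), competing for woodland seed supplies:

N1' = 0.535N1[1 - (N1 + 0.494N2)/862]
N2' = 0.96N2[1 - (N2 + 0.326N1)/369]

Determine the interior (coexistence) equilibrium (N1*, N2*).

Setting both brackets to zero gives the nullclines N1 + 0.494N2 = 862 and 0.326N1 + N2 = 369.
Substituting N2 = 369 - 0.326N1 into the first: N1(1 - 0.494·0.326) = 862 - 0.494·369.
So N1* = 680/0.839 = 810, and then N2* = 369 - 0.326·810 = 105.

N1* ≈ 810, N2* ≈ 105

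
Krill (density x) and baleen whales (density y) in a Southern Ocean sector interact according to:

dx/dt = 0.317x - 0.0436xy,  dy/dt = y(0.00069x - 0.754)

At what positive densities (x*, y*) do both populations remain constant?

Set dy/dt = 0 with y > 0: 0.00069x - 0.754 = 0, so x* = 0.754/0.00069 = 1090.
Set dx/dt = 0 with x > 0: 0.317 - 0.0436y = 0, so y* = 0.317/0.0436 = 7.27.

x* ≈ 1090, y* ≈ 7.27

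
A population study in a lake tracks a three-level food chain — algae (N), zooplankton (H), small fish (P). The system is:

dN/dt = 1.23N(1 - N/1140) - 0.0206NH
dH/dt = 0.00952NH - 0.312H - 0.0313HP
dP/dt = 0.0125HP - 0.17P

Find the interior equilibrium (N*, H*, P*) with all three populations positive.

From dP/dt = 0: 0.0125H* = 0.17, so H* = 13.6.
From dN/dt = 0: 1.23(1 - N*/1140) = 0.0206·13.6, giving N* = 1140·(1 - 0.228) = 880.
From dH/dt = 0: 0.00952·880 - 0.312 = 0.0313P*, so P* = 8.07/0.0313 = 258.

N* ≈ 880, H* ≈ 13.6, P* ≈ 258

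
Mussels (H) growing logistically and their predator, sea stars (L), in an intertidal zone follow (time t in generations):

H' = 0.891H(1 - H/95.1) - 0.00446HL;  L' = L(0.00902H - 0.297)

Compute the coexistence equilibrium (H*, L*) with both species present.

H* ≈ 32.9, L* ≈ 131

From dL/dt = 0 with L > 0: 0.00902H* = 0.297, so H* = 32.9.
Substitute into dH/dt = 0: 0.891(1 - 32.9/95.1) = 0.00446L*.
The bracket is 0.654, giving L* = 0.583/0.00446 = 131.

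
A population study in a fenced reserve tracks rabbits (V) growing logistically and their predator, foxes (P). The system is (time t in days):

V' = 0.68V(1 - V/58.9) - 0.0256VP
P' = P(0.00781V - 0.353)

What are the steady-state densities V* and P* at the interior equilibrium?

From dP/dt = 0 with P > 0: 0.00781V* = 0.353, so V* = 45.2.
Substitute into dV/dt = 0: 0.68(1 - 45.2/58.9) = 0.0256P*.
The bracket is 0.233, giving P* = 0.158/0.0256 = 6.18.

V* ≈ 45.2, P* ≈ 6.18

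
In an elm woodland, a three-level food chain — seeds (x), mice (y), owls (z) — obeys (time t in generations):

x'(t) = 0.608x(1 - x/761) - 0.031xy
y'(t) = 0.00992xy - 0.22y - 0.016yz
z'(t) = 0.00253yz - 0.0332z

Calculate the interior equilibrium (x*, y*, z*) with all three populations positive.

From dz/dt = 0: 0.00253y* = 0.0332, so y* = 13.1.
From dx/dt = 0: 0.608(1 - x*/761) = 0.031·13.1, giving x* = 761·(1 - 0.669) = 252.
From dy/dt = 0: 0.00992·252 - 0.22 = 0.016z*, so z* = 2.28/0.016 = 142.

x* ≈ 252, y* ≈ 13.1, z* ≈ 142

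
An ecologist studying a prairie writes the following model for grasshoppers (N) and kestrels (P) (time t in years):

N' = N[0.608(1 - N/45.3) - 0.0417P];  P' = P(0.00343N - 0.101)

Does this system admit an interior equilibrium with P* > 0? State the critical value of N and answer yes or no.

Threshold N = 29.4; K > 29.4, so yes, the predator persists.

The predator equation gives dP/dt > 0 only when N > 0.101/0.00343 = 29.4.
Without the predator, N → K = 45.3. Since 45.3 > 29.4, the predator can invade and persist.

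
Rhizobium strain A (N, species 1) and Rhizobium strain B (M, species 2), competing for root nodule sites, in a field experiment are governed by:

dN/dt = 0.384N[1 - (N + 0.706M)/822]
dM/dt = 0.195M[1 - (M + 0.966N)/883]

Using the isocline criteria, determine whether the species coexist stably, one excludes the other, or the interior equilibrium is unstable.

stable coexistence

Compare the nullcline intercepts: K1/α12 = 822/0.706 = 1160 > K2 = 883; K2/α21 = 883/0.966 = 914 > K1 = 822.
Since both inequalities hold, each species can invade when rare, so the interior equilibrium is stable.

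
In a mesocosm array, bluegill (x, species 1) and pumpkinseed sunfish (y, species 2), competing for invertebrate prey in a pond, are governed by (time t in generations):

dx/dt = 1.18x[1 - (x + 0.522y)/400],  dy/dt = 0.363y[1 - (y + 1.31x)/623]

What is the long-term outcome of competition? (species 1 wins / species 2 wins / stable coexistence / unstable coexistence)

Compare the nullcline intercepts: K1/α12 = 400/0.522 = 766 > K2 = 623; K2/α21 = 623/1.31 = 476 > K1 = 400.
Since both inequalities hold, each species can invade when rare, so the interior equilibrium is stable.

stable coexistence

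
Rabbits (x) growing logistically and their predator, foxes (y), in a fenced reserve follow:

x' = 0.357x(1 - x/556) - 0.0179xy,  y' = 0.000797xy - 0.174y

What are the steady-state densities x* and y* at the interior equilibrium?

x* ≈ 218, y* ≈ 12.1

From dy/dt = 0 with y > 0: 0.000797x* = 0.174, so x* = 218.
Substitute into dx/dt = 0: 0.357(1 - 218/556) = 0.0179y*.
The bracket is 0.607, giving y* = 0.217/0.0179 = 12.1.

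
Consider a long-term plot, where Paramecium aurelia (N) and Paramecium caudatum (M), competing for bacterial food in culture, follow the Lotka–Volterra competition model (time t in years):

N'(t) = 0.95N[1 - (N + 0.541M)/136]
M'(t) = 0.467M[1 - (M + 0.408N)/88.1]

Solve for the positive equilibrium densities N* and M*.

N* ≈ 113, M* ≈ 41.8

Setting both brackets to zero gives the nullclines N + 0.541M = 136 and 0.408N + M = 88.1.
Substituting M = 88.1 - 0.408N into the first: N(1 - 0.541·0.408) = 136 - 0.541·88.1.
So N* = 88.3/0.779 = 113, and then M* = 88.1 - 0.408·113 = 41.8.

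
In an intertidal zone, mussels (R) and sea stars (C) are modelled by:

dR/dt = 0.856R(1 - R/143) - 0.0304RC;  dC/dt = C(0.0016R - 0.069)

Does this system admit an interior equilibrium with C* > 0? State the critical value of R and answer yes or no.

The predator equation gives dC/dt > 0 only when R > 0.069/0.0016 = 43.1.
Without the predator, R → K = 143. Since 143 > 43.1, the predator can invade and persist.

Threshold R = 43.1; K > 43.1, so yes, the predator persists.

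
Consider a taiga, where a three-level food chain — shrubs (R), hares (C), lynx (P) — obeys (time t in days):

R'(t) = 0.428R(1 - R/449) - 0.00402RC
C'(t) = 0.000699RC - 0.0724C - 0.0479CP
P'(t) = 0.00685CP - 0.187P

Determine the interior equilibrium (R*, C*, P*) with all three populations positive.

R* ≈ 334, C* ≈ 27.3, P* ≈ 3.36

From dP/dt = 0: 0.00685C* = 0.187, so C* = 27.3.
From dR/dt = 0: 0.428(1 - R*/449) = 0.00402·27.3, giving R* = 449·(1 - 0.256) = 334.
From dC/dt = 0: 0.000699·334 - 0.0724 = 0.0479P*, so P* = 0.161/0.0479 = 3.36.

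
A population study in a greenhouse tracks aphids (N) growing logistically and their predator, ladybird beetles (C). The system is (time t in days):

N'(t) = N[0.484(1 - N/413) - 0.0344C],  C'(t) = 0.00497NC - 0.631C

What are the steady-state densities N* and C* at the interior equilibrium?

N* ≈ 127, C* ≈ 9.74

From dC/dt = 0 with C > 0: 0.00497N* = 0.631, so N* = 127.
Substitute into dN/dt = 0: 0.484(1 - 127/413) = 0.0344C*.
The bracket is 0.693, giving C* = 0.335/0.0344 = 9.74.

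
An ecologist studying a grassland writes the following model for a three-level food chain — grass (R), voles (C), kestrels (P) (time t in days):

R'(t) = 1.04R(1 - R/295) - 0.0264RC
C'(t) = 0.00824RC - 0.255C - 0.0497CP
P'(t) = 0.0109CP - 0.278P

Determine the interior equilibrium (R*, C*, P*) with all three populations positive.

From dP/dt = 0: 0.0109C* = 0.278, so C* = 25.5.
From dR/dt = 0: 1.04(1 - R*/295) = 0.0264·25.5, giving R* = 295·(1 - 0.647) = 104.
From dC/dt = 0: 0.00824·104 - 0.255 = 0.0497P*, so P* = 0.602/0.0497 = 12.1.

R* ≈ 104, C* ≈ 25.5, P* ≈ 12.1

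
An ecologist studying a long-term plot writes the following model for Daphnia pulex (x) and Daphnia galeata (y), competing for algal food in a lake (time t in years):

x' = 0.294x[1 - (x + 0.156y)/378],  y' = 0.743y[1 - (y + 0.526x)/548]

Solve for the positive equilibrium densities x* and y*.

Setting both brackets to zero gives the nullclines x + 0.156y = 378 and 0.526x + y = 548.
Substituting y = 548 - 0.526x into the first: x(1 - 0.156·0.526) = 378 - 0.156·548.
So x* = 293/0.918 = 319, and then y* = 548 - 0.526·319 = 380.

x* ≈ 319, y* ≈ 380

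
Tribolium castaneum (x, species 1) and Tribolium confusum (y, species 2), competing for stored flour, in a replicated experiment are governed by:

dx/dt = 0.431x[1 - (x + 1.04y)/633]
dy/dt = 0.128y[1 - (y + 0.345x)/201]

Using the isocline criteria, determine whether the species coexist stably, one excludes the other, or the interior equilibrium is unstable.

species 1 excludes species 2

Compare the nullcline intercepts: K1/α12 = 633/1.04 = 609 > K2 = 201; K2/α21 = 201/0.345 = 583 < K1 = 633.
Since the inequalities point opposite ways, species 1 can invade but species 2 cannot.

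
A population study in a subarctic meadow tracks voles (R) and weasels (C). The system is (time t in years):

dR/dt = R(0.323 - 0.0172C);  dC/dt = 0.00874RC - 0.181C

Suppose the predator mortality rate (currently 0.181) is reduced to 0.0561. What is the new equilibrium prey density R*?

R* ≈ 6.42

At the interior fixed point, setting dC/dt = 0 with C > 0 fixes R* = (predator death rate)/(RC coefficient) — independent of the other coefficients.
With the change, R* = 0.0561/0.00874 = 6.42; it falls from 20.7.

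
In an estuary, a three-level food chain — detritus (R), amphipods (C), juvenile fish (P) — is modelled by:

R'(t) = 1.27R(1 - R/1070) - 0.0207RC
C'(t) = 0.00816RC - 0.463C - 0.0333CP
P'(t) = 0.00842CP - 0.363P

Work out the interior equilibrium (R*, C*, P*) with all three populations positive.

From dP/dt = 0: 0.00842C* = 0.363, so C* = 43.1.
From dR/dt = 0: 1.27(1 - R*/1070) = 0.0207·43.1, giving R* = 1070·(1 - 0.703) = 318.
From dC/dt = 0: 0.00816·318 - 0.463 = 0.0333P*, so P* = 2.13/0.0333 = 64.1.

R* ≈ 318, C* ≈ 43.1, P* ≈ 64.1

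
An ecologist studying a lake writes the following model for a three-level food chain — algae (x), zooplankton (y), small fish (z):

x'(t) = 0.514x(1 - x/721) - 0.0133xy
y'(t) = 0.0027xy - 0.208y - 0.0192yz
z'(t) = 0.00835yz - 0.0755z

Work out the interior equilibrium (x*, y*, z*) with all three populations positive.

x* ≈ 552, y* ≈ 9.04, z* ≈ 66.8

From dz/dt = 0: 0.00835y* = 0.0755, so y* = 9.04.
From dx/dt = 0: 0.514(1 - x*/721) = 0.0133·9.04, giving x* = 721·(1 - 0.234) = 552.
From dy/dt = 0: 0.0027·552 - 0.208 = 0.0192z*, so z* = 1.28/0.0192 = 66.8.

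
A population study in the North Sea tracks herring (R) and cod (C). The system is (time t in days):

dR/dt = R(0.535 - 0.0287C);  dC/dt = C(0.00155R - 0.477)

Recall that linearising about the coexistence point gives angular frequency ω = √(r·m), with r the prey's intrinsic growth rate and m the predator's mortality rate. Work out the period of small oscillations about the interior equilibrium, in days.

T ≈ 12.4 days

Here r = 0.535 and m = 0.477, so r·m = 0.255.
ω = √0.255 = 0.505 per day, hence T = 2π/ω ≈ 12.4 days.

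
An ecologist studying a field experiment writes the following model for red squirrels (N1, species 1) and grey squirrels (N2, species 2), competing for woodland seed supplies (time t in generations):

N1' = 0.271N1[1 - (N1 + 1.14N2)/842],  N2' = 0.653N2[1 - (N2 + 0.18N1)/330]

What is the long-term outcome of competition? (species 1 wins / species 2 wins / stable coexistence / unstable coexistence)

stable coexistence

Compare the nullcline intercepts: K1/α12 = 842/1.14 = 739 > K2 = 330; K2/α21 = 330/0.18 = 1830 > K1 = 842.
Since both inequalities hold, each species can invade when rare, so the interior equilibrium is stable.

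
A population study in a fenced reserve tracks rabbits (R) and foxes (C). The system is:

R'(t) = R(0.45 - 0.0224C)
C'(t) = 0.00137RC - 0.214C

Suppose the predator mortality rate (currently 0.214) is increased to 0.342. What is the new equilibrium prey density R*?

R* ≈ 250

At the interior fixed point, setting dC/dt = 0 with C > 0 fixes R* = (predator death rate)/(RC coefficient) — independent of the other coefficients.
With the change, R* = 0.342/0.00137 = 250; it rises from 156.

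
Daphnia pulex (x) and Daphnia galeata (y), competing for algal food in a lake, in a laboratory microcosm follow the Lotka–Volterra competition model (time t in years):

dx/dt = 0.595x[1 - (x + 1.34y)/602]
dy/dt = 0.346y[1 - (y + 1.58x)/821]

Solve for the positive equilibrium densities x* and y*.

Setting both brackets to zero gives the nullclines x + 1.34y = 602 and 1.58x + y = 821.
Substituting y = 821 - 1.58x into the first: x(1 - 1.34·1.58) = 602 - 1.34·821.
So x* = -498/-1.12 = 446, and then y* = 821 - 1.58·446 = 117.

x* ≈ 446, y* ≈ 117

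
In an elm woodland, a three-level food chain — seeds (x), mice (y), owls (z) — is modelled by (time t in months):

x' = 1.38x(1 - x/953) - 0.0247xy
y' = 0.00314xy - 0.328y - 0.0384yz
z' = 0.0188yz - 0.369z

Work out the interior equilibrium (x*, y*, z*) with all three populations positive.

From dz/dt = 0: 0.0188y* = 0.369, so y* = 19.6.
From dx/dt = 0: 1.38(1 - x*/953) = 0.0247·19.6, giving x* = 953·(1 - 0.351) = 618.
From dy/dt = 0: 0.00314·618 - 0.328 = 0.0384z*, so z* = 1.61/0.0384 = 42.

x* ≈ 618, y* ≈ 19.6, z* ≈ 42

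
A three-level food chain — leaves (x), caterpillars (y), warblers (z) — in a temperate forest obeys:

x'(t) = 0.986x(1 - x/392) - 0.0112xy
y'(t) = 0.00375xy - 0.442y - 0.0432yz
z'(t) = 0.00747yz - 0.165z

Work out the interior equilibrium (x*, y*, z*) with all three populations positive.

From dz/dt = 0: 0.00747y* = 0.165, so y* = 22.1.
From dx/dt = 0: 0.986(1 - x*/392) = 0.0112·22.1, giving x* = 392·(1 - 0.251) = 294.
From dy/dt = 0: 0.00375·294 - 0.442 = 0.0432z*, so z* = 0.659/0.0432 = 15.3.

x* ≈ 294, y* ≈ 22.1, z* ≈ 15.3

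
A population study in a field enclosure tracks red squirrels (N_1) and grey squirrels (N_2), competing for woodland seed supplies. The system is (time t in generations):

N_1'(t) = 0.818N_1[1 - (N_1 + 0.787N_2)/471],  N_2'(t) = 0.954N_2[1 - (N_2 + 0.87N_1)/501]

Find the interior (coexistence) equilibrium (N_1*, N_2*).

Setting both brackets to zero gives the nullclines N_1 + 0.787N_2 = 471 and 0.87N_1 + N_2 = 501.
Substituting N_2 = 501 - 0.87N_1 into the first: N_1(1 - 0.787·0.87) = 471 - 0.787·501.
So N_1* = 76.7/0.315 = 243, and then N_2* = 501 - 0.87·243 = 289.

N_1* ≈ 243, N_2* ≈ 289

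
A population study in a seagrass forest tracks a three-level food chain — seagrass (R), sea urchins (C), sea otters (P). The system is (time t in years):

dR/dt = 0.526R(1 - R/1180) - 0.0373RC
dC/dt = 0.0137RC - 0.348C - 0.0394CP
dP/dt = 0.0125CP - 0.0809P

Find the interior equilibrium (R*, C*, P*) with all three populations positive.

R* ≈ 638, C* ≈ 6.47, P* ≈ 213

From dP/dt = 0: 0.0125C* = 0.0809, so C* = 6.47.
From dR/dt = 0: 0.526(1 - R*/1180) = 0.0373·6.47, giving R* = 1180·(1 - 0.459) = 638.
From dC/dt = 0: 0.0137·638 - 0.348 = 0.0394P*, so P* = 8.4/0.0394 = 213.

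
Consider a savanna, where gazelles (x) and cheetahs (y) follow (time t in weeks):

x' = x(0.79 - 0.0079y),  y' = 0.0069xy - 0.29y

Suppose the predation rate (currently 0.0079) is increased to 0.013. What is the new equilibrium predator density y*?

y* ≈ 60.8

At the interior fixed point, setting dx/dt = 0 with x > 0 fixes y* = (prey growth rate)/(xy coefficient) — independent of the other coefficients.
With the change, y* = 0.79/0.013 = 60.8; it falls from 100.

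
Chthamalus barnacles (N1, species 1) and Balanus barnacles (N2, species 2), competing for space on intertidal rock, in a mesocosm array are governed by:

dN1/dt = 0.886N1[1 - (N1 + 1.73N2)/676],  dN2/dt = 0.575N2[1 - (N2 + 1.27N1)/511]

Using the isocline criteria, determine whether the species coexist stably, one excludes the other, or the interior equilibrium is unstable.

unstable coexistence (outcome depends on initial conditions)

Compare the nullcline intercepts: K1/α12 = 676/1.73 = 391 < K2 = 511; K2/α21 = 511/1.27 = 402 < K1 = 676.
Since both are reversed, neither can invade when rare; the interior point is a saddle.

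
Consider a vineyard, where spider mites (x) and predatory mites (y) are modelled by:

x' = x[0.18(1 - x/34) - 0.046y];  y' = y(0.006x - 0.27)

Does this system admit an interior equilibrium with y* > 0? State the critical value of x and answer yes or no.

The predator equation gives dy/dt > 0 only when x > 0.27/0.006 = 45.
Without the predator, x → K = 34. Since 34 < 45, the predator cannot invade.

Threshold x = 45; K < 45, so no, the predator goes extinct.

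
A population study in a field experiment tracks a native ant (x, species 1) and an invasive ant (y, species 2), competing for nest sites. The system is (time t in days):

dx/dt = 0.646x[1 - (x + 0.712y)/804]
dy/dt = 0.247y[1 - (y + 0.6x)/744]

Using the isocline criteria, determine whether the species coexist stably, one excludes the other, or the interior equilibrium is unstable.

Compare the nullcline intercepts: K1/α12 = 804/0.712 = 1130 > K2 = 744; K2/α21 = 744/0.6 = 1240 > K1 = 804.
Since both inequalities hold, each species can invade when rare, so the interior equilibrium is stable.

stable coexistence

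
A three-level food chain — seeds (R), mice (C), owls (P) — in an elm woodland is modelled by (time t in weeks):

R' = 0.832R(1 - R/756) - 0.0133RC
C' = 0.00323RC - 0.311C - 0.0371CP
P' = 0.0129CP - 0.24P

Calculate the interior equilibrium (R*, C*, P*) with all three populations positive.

R* ≈ 531, C* ≈ 18.6, P* ≈ 37.9

From dP/dt = 0: 0.0129C* = 0.24, so C* = 18.6.
From dR/dt = 0: 0.832(1 - R*/756) = 0.0133·18.6, giving R* = 756·(1 - 0.297) = 531.
From dC/dt = 0: 0.00323·531 - 0.311 = 0.0371P*, so P* = 1.4/0.0371 = 37.9.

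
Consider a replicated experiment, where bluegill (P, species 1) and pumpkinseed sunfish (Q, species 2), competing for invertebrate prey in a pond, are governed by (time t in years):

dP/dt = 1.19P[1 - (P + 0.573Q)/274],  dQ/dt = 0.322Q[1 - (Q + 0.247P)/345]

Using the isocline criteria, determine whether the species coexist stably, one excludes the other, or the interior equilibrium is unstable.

Compare the nullcline intercepts: K1/α12 = 274/0.573 = 478 > K2 = 345; K2/α21 = 345/0.247 = 1400 > K1 = 274.
Since both inequalities hold, each species can invade when rare, so the interior equilibrium is stable.

stable coexistence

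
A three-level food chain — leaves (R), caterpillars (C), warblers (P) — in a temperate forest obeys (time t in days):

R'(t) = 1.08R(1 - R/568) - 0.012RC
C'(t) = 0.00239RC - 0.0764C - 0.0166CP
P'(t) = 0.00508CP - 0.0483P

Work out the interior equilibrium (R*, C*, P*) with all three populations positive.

R* ≈ 508, C* ≈ 9.51, P* ≈ 68.5

From dP/dt = 0: 0.00508C* = 0.0483, so C* = 9.51.
From dR/dt = 0: 1.08(1 - R*/568) = 0.012·9.51, giving R* = 568·(1 - 0.106) = 508.
From dC/dt = 0: 0.00239·508 - 0.0764 = 0.0166P*, so P* = 1.14/0.0166 = 68.5.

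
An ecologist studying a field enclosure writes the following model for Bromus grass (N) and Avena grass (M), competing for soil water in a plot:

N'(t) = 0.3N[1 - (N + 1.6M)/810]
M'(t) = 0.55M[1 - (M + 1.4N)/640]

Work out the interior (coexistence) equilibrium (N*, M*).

N* ≈ 173, M* ≈ 398

Setting both brackets to zero gives the nullclines N + 1.6M = 810 and 1.4N + M = 640.
Substituting M = 640 - 1.4N into the first: N(1 - 1.6·1.4) = 810 - 1.6·640.
So N* = -214/-1.24 = 173, and then M* = 640 - 1.4·173 = 398.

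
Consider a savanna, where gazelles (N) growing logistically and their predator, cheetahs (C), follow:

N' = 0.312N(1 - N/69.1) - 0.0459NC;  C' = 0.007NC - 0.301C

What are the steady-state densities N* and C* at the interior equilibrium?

From dC/dt = 0 with C > 0: 0.007N* = 0.301, so N* = 43.
Substitute into dN/dt = 0: 0.312(1 - 43/69.1) = 0.0459C*.
The bracket is 0.378, giving C* = 0.118/0.0459 = 2.57.

N* ≈ 43, C* ≈ 2.57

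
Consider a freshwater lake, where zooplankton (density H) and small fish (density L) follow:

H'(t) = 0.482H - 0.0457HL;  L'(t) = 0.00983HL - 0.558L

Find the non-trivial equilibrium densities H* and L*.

H* ≈ 56.8, L* ≈ 10.5

Set dL/dt = 0 with L > 0: 0.00983H - 0.558 = 0, so H* = 0.558/0.00983 = 56.8.
Set dH/dt = 0 with H > 0: 0.482 - 0.0457L = 0, so L* = 0.482/0.0457 = 10.5.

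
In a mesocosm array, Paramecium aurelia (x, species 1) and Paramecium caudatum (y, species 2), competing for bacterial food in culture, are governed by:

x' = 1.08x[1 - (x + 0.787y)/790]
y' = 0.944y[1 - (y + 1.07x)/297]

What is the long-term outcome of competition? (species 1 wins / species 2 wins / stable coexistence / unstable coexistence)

Compare the nullcline intercepts: K1/α12 = 790/0.787 = 1000 > K2 = 297; K2/α21 = 297/1.07 = 278 < K1 = 790.
Since the inequalities point opposite ways, species 1 can invade but species 2 cannot.

species 1 excludes species 2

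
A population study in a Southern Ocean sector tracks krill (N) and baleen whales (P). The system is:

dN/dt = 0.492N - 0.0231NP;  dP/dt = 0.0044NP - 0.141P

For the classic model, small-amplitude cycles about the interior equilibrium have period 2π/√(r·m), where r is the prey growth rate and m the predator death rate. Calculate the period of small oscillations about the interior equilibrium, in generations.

Here r = 0.492 and m = 0.141, so r·m = 0.0694.
ω = √0.0694 = 0.263 per generation, hence T = 2π/ω ≈ 23.9 generations.

T ≈ 23.9 generations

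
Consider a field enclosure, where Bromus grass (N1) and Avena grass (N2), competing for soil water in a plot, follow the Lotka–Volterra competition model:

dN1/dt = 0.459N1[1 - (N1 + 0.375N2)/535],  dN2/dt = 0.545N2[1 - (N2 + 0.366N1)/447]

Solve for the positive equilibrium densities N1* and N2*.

N1* ≈ 426, N2* ≈ 291

Setting both brackets to zero gives the nullclines N1 + 0.375N2 = 535 and 0.366N1 + N2 = 447.
Substituting N2 = 447 - 0.366N1 into the first: N1(1 - 0.375·0.366) = 535 - 0.375·447.
So N1* = 367/0.863 = 426, and then N2* = 447 - 0.366·426 = 291.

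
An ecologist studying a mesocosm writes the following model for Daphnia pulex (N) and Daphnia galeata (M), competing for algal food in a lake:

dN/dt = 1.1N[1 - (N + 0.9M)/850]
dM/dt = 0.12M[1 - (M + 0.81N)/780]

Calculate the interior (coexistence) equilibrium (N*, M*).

N* ≈ 546, M* ≈ 338

Setting both brackets to zero gives the nullclines N + 0.9M = 850 and 0.81N + M = 780.
Substituting M = 780 - 0.81N into the first: N(1 - 0.9·0.81) = 850 - 0.9·780.
So N* = 148/0.271 = 546, and then M* = 780 - 0.81·546 = 338.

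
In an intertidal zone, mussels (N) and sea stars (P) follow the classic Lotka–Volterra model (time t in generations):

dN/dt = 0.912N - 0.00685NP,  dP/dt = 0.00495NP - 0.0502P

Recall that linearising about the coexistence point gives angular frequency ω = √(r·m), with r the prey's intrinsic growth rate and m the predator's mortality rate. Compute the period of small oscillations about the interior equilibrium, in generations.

Here r = 0.912 and m = 0.0502, so r·m = 0.0458.
ω = √0.0458 = 0.214 per generation, hence T = 2π/ω ≈ 29.4 generations.

T ≈ 29.4 generations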